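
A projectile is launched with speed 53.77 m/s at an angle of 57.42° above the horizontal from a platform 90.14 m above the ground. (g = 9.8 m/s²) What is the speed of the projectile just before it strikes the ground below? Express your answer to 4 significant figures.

v_x = 53.77 cos 57.42° = 28.954 m/s is unchanged throughout.
For the vertical component, v_y² = v_y0² + 2 g h = (45.309)² + 2×9.8×90.14 = 3819.6, so |v_y| = 61.803 m/s.
Impact speed = √(v_x² + v_y²) = √(838.33 + 3819.6) = 68.25 m/s.

68.25 m/s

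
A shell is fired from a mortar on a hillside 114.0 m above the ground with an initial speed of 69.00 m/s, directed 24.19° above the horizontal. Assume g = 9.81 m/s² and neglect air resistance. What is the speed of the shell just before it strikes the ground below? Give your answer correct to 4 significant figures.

83.65 m/s

v_x = 69.00 cos 24.19° = 62.941 m/s is unchanged throughout.
For the vertical component, v_y² = v_y0² + 2 g h = (28.274)² + 2×9.81×114.0 = 3036.1, so |v_y| = 55.101 m/s.
Impact speed = √(v_x² + v_y²) = √(3961.6 + 3036.1) = 83.65 m/s.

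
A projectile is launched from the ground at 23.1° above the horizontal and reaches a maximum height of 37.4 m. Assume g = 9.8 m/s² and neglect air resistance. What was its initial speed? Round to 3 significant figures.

69.0 m/s

At maximum height v_y = 0, so (v₀ sin θ)² = 2 g H.
v₀ sin 23.1° = √(2 × 9.8 × 37.4) = 27.07 m/s.
v₀ = 27.07 / sin 23.1° = 27.07 / 0.3923 = 69.0 m/s.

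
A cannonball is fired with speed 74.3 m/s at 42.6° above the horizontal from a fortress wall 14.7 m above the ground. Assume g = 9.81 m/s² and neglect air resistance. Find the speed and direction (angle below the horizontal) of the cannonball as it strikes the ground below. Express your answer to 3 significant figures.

v_x = 74.3 cos 42.6° = 54.69 m/s (constant).
|v_y| at impact = √((50.29)² + 2×9.81×14.7) = 53.08 m/s.
Speed = √(54.69² + 53.08²) = 76.2 m/s; angle = arctan(53.08/54.69) = 44.1° below horizontal.

76.2 m/s at 44.1° below the horizontal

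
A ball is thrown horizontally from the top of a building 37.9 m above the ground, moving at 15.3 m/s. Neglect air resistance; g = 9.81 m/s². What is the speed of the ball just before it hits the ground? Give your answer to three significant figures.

31.3 m/s

Fall time: t = √(2 × 37.9 / 9.81) = 2.780 s.
At impact: v_x = 15.3 m/s (unchanged), v_y = g t = 9.81 × 2.780 = 27.27 m/s.
Speed = √(v_x² + v_y²) = √(234.1 + 743.7) = 31.3 m/s.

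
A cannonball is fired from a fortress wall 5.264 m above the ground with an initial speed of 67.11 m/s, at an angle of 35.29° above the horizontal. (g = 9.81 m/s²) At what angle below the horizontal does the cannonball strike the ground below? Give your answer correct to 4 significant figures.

36.19°

v_x = 67.11 cos 35.29° = 54.778 m/s.
At impact |v_y| = √(v_y0² + 2 g h) = √(38.770² + 2×9.81×5.264) = 40.080 m/s.
Angle below horizontal = arctan(|v_y| / v_x) = arctan(40.080 / 54.778) = 36.19°.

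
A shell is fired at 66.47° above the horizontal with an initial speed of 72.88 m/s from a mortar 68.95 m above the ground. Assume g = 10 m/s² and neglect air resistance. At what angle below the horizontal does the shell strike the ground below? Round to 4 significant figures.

69.16°

v_x = 72.88 cos 66.47° = 29.096 m/s.
At impact |v_y| = √(v_y0² + 2 g h) = √(66.820² + 2×10×68.95) = 76.445 m/s.
Angle below horizontal = arctan(|v_y| / v_x) = arctan(76.445 / 29.096) = 69.16°.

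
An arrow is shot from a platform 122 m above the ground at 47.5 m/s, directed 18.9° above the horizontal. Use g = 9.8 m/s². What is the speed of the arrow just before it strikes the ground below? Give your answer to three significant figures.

v_x = 47.5 cos 18.9° = 44.94 m/s is unchanged throughout.
For the vertical component, v_y² = v_y0² + 2 g h = (15.39)² + 2×9.8×122 = 2628, so |v_y| = 51.26 m/s.
Impact speed = √(v_x² + v_y²) = √(2020 + 2628) = 68.2 m/s.

68.2 m/s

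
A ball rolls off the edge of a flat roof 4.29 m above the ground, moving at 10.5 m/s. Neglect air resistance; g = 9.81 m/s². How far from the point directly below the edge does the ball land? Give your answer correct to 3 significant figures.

Initial vertical velocity is zero, so the fall time comes from h = ½ g t²: t = √(2 × 4.29 / 9.81) = 0.9352 s.
Horizontal motion is uniform at 10.5 m/s, so x = 10.5 × 0.9352 = 9.82 m.

9.82 m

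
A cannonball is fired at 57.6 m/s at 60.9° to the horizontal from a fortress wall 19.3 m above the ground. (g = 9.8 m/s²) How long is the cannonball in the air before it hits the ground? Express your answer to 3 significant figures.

10.6 s

Vertical component: v_y = 57.6 sin 60.9° = 50.33 m/s.
Taking up as positive with launch at y = 19.3 m, landing at y = 0: 0 = 19.3 + 50.33 t − ½(9.8) t².
Solving 4.900 t² − 50.33 t − 19.3 = 0 gives t = [50.33 + √(50.33² + 4·4.900·19.3)] / 9.800 = 10.6 s.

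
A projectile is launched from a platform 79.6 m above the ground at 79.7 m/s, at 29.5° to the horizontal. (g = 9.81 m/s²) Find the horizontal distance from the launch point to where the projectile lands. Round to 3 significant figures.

671 m

Components: v_x = 79.7 cos 29.5° = 69.37 m/s, v_y = 79.7 sin 29.5° = 39.25 m/s.
Vertical: 0 = 79.6 + 39.25 t − ½(9.81) t² ⇒ 4.905 t² − 39.25 t − 79.6 = 0.
t = [39.25 + √(1541 + 1562)] / 9.810 = 9.679 s.
Horizontal: R = v_x · t = 69.37 × 9.679 = 671 m.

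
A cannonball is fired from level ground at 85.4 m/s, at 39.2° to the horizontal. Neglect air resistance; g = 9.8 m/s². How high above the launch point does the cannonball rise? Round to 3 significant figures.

Vertical component of launch velocity: v_y = 85.4 sin 39.2° = 53.98 m/s.
At the highest point the vertical velocity is zero, so v_y² = 2 g h_max.
h_max = (53.98)² / (2 × 9.8) = 2914 / 19.60 = 149 m.

149 m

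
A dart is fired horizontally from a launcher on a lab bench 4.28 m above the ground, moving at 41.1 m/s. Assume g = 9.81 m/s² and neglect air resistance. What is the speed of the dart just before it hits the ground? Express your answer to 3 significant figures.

42.1 m/s

Fall time: t = √(2 × 4.28 / 9.81) = 0.9341 s.
At impact: v_x = 41.1 m/s (unchanged), v_y = g t = 9.81 × 0.9341 = 9.164 m/s.
Speed = √(v_x² + v_y²) = √(1689 + 83.98) = 42.1 m/s.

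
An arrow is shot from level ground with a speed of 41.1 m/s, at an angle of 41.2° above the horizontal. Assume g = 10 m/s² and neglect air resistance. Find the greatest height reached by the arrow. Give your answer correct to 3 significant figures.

36.6 m

Vertical component of launch velocity: v_y = 41.1 sin 41.2° = 27.07 m/s.
At the highest point the vertical velocity is zero, so v_y² = 2 g h_max.
h_max = (27.07)² / (2 × 10) = 732.8 / 20.00 = 36.6 m.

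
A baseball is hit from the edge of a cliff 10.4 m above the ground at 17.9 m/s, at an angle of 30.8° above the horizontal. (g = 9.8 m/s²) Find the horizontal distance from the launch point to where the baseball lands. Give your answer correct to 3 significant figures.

41.0 m

Components: v_x = 17.9 cos 30.8° = 15.38 m/s, v_y = 17.9 sin 30.8° = 9.166 m/s.
Vertical: 0 = 10.4 + 9.166 t − ½(9.8) t² ⇒ 4.900 t² − 9.166 t − 10.4 = 0.
t = [9.166 + √(84.02 + 203.8)] / 9.800 = 2.666 s.
Horizontal: R = v_x · t = 15.38 × 2.666 = 41.0 m.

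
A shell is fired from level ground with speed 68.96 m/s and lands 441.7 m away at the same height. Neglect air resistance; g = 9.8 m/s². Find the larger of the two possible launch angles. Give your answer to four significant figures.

Level-ground range: R = v₀² sin(2θ)/g ⇒ sin 2θ = R g / v₀² = 441.7×9.8/68.96² = 0.9102.
2θ = arcsin(0.9102) = 65.533° or 180° − 65.533° = 114.467°.
So θ = 32.77° or θ = 57.23°.

57.23°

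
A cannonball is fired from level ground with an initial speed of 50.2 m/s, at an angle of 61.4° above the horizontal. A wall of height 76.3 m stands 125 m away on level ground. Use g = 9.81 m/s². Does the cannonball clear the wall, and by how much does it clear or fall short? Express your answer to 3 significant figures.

Yes — it clears the wall by 20.2 m.

v_x = 50.2 cos 61.4° = 24.03 m/s; v_y0 = 50.2 sin 61.4° = 44.07 m/s.
Time to reach the wall: t = 125 / 24.03 = 5.202 s.
Height at that point: y = 44.07×5.202 − 4.905×5.202² = 96.52 m.
That is 96.52 − 76.3 = 20.2 m above the top of the wall, so the cannonball clears it.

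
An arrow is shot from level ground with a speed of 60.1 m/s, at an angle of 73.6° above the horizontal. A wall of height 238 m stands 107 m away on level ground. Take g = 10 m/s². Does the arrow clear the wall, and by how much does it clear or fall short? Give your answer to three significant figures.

No — it falls 73.3 m short of clearing the wall.

v_x = 60.1 cos 73.6° = 16.97 m/s; v_y0 = 60.1 sin 73.6° = 57.65 m/s.
Time to reach the wall: t = 107 / 16.97 = 6.305 s.
Height at that point: y = 57.65×6.305 − 5.000×6.305² = 164.7 m.
That is 238 − 164.7 = 73.3 m below the top of the wall, so the arrow does not clear it.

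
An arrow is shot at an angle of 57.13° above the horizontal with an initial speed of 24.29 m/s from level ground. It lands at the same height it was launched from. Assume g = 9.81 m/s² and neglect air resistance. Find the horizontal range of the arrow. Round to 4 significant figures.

For level ground, R = v₀² sin(2θ) / g.
sin(2 × 57.13°) = sin 114.26° = 0.9117.
R = (24.29)² × 0.9117 / 9.81 = 54.83 m.

54.83 m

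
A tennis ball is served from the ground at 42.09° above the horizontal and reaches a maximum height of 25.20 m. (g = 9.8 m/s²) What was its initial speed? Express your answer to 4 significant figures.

At maximum height v_y = 0, so (v₀ sin θ)² = 2 g H.
v₀ sin 42.09° = √(2 × 9.8 × 25.20) = 22.224 m/s.
v₀ = 22.224 / sin 42.09° = 22.224 / 0.6703 = 33.16 m/s.

33.16 m/s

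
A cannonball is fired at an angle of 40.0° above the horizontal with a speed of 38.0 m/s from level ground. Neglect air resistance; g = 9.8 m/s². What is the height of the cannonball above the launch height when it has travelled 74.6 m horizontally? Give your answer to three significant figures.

30.4 m

v_x = 38.0 cos 40.0° = 29.11 m/s, v_y0 = 38.0 sin 40.0° = 24.43 m/s.
Time to reach x = 74.6 m: t = x / v_x = 74.6 / 29.11 = 2.563 s.
y = v_y0 t − ½ g t² = 24.43×2.563 − 4.900×2.563² = 30.4 m.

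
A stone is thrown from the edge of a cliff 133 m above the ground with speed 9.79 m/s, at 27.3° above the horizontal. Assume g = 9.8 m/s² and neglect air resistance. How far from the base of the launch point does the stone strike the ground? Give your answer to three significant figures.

49.5 m

Components: v_x = 9.79 cos 27.3° = 8.700 m/s, v_y = 9.79 sin 27.3° = 4.490 m/s.
Vertical: 0 = 133 + 4.490 t − ½(9.8) t² ⇒ 4.900 t² − 4.490 t − 133 = 0.
t = [4.490 + √(20.16 + 2607)] / 9.800 = 5.688 s.
Horizontal: R = v_x · t = 8.700 × 5.688 = 49.5 m.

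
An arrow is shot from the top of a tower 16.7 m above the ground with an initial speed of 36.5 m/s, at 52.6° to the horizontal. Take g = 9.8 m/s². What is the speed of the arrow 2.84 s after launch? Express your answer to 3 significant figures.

22.2 m/s

v_x = 36.5 cos 52.6° = 22.17 m/s (constant).
v_y(t) = 36.5 sin 52.6° − g t = 29.00 − 9.8 × 2.84 = 1.168 m/s.
Speed = √(v_x² + v_y²) = √(491.5 + 1.364) = 22.2 m/s.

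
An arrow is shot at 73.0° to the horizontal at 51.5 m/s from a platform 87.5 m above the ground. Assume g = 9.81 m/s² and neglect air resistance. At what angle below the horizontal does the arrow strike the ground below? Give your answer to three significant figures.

76.8°

v_x = 51.5 cos 73.0° = 15.06 m/s.
At impact |v_y| = √(v_y0² + 2 g h) = √(49.25² + 2×9.81×87.5) = 64.36 m/s.
Angle below horizontal = arctan(|v_y| / v_x) = arctan(64.36 / 15.06) = 76.8°.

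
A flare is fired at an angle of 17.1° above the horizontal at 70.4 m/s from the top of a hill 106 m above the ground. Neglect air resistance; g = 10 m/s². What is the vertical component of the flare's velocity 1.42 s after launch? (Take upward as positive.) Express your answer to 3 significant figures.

Initial vertical component: v_y0 = 70.4 sin 17.1° = 20.70 m/s.
v_y(t) = v_y0 − g t = 20.70 − 10 × 1.42 = 6.50 m/s.

6.50 m/s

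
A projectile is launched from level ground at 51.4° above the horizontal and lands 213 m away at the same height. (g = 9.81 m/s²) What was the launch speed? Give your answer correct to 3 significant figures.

46.3 m/s

On level ground, R = v₀² sin(2θ) / g, so v₀ = √(R g / sin 2θ).
sin(2 × 51.4°) = 0.9751.
v₀ = √(213 × 9.81 / 0.9751) = √2143 = 46.3 m/s.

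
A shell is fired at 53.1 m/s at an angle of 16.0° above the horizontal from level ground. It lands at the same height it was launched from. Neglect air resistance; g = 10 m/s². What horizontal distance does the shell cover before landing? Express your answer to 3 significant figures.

149 m

For level ground, R = v₀² sin(2θ) / g.
sin(2 × 16.0°) = sin 32.00° = 0.5299.
R = (53.1)² × 0.5299 / 10 = 149 m.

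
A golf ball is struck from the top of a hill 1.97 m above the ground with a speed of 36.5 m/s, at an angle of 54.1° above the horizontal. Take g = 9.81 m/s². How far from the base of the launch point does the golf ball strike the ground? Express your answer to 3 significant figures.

Components: v_x = 36.5 cos 54.1° = 21.40 m/s, v_y = 36.5 sin 54.1° = 29.57 m/s.
Vertical: 0 = 1.97 + 29.57 t − ½(9.81) t² ⇒ 4.905 t² − 29.57 t − 1.97 = 0.
t = [29.57 + √(874.4 + 38.65)] / 9.810 = 6.094 s.
Horizontal: R = v_x · t = 21.40 × 6.094 = 130 m.

130 m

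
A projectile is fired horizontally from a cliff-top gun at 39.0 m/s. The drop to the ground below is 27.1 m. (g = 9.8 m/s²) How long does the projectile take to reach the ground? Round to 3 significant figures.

2.35 s

The horizontal speed doesn't affect the fall. With v_y0 = 0, h = ½ g t².
t = √(2 × 27.1 / 9.8) = √5.531 = 2.35 s.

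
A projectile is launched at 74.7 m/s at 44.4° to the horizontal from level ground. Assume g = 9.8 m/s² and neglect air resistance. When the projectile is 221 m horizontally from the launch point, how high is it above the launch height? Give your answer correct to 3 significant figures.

v_x = 74.7 cos 44.4° = 53.37 m/s, v_y0 = 74.7 sin 44.4° = 52.26 m/s.
Time to reach x = 221 m: t = x / v_x = 221 / 53.37 = 4.141 s.
y = v_y0 t − ½ g t² = 52.26×4.141 − 4.900×4.141² = 132 m.

132 m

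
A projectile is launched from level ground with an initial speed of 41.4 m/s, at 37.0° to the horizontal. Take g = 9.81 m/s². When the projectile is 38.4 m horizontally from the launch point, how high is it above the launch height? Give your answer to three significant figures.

v_x = 41.4 cos 37.0° = 33.06 m/s, v_y0 = 41.4 sin 37.0° = 24.92 m/s.
Time to reach x = 38.4 m: t = x / v_x = 38.4 / 33.06 = 1.162 s.
y = v_y0 t − ½ g t² = 24.92×1.162 − 4.905×1.162² = 22.3 m.

22.3 m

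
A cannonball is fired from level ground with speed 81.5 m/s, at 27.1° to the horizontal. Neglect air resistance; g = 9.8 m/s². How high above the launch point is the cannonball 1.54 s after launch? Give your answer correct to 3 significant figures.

45.6 m

v_y0 = 81.5 sin 27.1° = 37.13 m/s.
y(t) = v_y0 t − ½ g t² = 37.13×1.54 − 4.900×1.54² = 45.6 m.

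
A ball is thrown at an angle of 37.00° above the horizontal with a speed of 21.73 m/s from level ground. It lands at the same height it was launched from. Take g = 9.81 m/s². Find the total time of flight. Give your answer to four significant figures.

2.666 s

Vertical component: v_y = 21.73 sin 37.00° = 13.077 m/s.
For a projectile landing at launch height, time of flight is t = 2 v_y / g = 2 × 13.077 / 9.81 = 2.666 s.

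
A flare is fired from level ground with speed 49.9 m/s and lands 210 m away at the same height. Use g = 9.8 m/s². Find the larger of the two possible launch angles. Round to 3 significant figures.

Level-ground range: R = v₀² sin(2θ)/g ⇒ sin 2θ = R g / v₀² = 210×9.8/49.9² = 0.8265.
2θ = arcsin(0.8265) = 55.74° or 180° − 55.74° = 124.26°.
So θ = 27.9° or θ = 62.1°.

62.1°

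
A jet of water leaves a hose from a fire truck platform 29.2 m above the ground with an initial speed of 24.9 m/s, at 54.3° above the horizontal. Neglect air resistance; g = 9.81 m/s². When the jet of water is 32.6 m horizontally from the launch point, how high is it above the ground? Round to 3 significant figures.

49.9 m

v_x = 24.9 cos 54.3° = 14.53 m/s, v_y0 = 24.9 sin 54.3° = 20.22 m/s.
Time to reach x = 32.6 m: t = x / v_x = 32.6 / 14.53 = 2.244 s.
y = 29.2 + v_y0 t − ½ g t² = 29.2 + 20.22×2.244 − 4.905×2.244² = 49.9 m.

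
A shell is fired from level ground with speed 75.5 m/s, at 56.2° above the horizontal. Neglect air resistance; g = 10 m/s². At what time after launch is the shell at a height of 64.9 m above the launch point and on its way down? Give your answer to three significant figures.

11.4 s

v_y0 = 75.5 sin 56.2° = 62.74 m/s.
Set y = v_y0 t − ½ g t² = 64.9: 5.000 t² − 62.74 t + 64.9 = 0.
t = [62.74 ± √(3936 − 1298)] / 10 = (62.74 ± 51.36) / 10, giving t = 1.14 s or t = 11.4 s.
On the way down corresponds to the larger root: t = 11.4 s.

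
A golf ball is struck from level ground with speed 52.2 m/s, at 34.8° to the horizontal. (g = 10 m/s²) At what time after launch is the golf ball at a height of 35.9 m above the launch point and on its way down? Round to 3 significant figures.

v_y0 = 52.2 sin 34.8° = 29.79 m/s.
Set y = v_y0 t − ½ g t² = 35.9: 5.000 t² − 29.79 t + 35.9 = 0.
t = [29.79 ± √(887.4 − 718.0)] / 10 = (29.79 ± 13.02) / 10, giving t = 1.68 s or t = 4.28 s.
On the way down corresponds to the larger root: t = 4.28 s.

4.28 s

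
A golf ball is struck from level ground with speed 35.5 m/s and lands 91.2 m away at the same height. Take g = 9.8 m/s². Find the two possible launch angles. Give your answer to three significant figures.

Level-ground range: R = v₀² sin(2θ)/g ⇒ sin 2θ = R g / v₀² = 91.2×9.8/35.5² = 0.7092.
2θ = arcsin(0.7092) = 45.17° or 180° − 45.17° = 134.83°.
So θ = 22.6° or θ = 67.4°.

22.6° and 67.4°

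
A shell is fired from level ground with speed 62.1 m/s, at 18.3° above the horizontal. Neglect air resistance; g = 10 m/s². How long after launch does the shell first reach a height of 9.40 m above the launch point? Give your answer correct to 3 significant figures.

v_y0 = 62.1 sin 18.3° = 19.50 m/s.
Set y = v_y0 t − ½ g t² = 9.40: 5.000 t² − 19.50 t + 9.40 = 0.
t = [19.50 ± √(380.2 − 188.0)] / 10 = (19.50 ± 13.86) / 10, giving t = 0.564 s or t = 3.34 s.
The shell is on the way up at the first time, so t = 0.564 s.

0.564 s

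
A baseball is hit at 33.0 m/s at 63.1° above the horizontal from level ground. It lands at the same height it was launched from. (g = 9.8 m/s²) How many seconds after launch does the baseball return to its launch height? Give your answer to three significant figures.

Vertical component: v_y = 33.0 sin 63.1° = 29.43 m/s.
For a projectile landing at launch height, time of flight is t = 2 v_y / g = 2 × 29.43 / 9.8 = 6.01 s.

6.01 s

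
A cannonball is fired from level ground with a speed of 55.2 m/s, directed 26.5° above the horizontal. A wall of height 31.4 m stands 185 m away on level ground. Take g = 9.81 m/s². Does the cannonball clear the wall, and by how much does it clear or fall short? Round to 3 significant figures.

No — it falls 7.95 m short of clearing the wall.

v_x = 55.2 cos 26.5° = 49.40 m/s; v_y0 = 55.2 sin 26.5° = 24.63 m/s.
Time to reach the wall: t = 185 / 49.40 = 3.745 s.
Height at that point: y = 24.63×3.745 − 4.905×3.745² = 23.45 m.
That is 31.4 − 23.45 = 7.95 m below the top of the wall, so the cannonball does not clear it.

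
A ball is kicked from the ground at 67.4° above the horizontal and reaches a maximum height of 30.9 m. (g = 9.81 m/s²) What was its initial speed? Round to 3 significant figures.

26.7 m/s

At maximum height v_y = 0, so (v₀ sin θ)² = 2 g H.
v₀ sin 67.4° = √(2 × 9.81 × 30.9) = 24.62 m/s.
v₀ = 24.62 / sin 67.4° = 24.62 / 0.9232 = 26.7 m/s.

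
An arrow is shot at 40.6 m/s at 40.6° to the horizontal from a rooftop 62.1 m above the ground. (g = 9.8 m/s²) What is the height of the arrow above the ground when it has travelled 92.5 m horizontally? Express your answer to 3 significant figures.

v_x = 40.6 cos 40.6° = 30.83 m/s, v_y0 = 40.6 sin 40.6° = 26.42 m/s.
Time to reach x = 92.5 m: t = x / v_x = 92.5 / 30.83 = 3.000 s.
y = 62.1 + v_y0 t − ½ g t² = 62.1 + 26.42×3.000 − 4.900×3.000² = 97.3 m.

97.3 m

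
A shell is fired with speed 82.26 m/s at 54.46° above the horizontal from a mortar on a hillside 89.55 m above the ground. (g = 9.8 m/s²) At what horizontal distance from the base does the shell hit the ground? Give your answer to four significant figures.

711.9 m

Components: v_x = 82.26 cos 54.46° = 47.815 m/s, v_y = 82.26 sin 54.46° = 66.936 m/s.
Vertical: 0 = 89.55 + 66.936 t − ½(9.8) t² ⇒ 4.900 t² − 66.936 t − 89.55 = 0.
t = [66.936 + √(4480.4 + 1755.2)] / 9.800 = 14.888 s.
Horizontal: R = v_x · t = 47.815 × 14.888 = 711.9 m.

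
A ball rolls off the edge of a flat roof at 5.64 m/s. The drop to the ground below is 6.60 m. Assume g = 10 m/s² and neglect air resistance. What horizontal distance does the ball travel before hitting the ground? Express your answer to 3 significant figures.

6.48 m

Initial vertical velocity is zero, so the fall time comes from h = ½ g t²: t = √(2 × 6.60 / 10) = 1.149 s.
Horizontal motion is uniform at 5.64 m/s, so x = 5.64 × 1.149 = 6.48 m.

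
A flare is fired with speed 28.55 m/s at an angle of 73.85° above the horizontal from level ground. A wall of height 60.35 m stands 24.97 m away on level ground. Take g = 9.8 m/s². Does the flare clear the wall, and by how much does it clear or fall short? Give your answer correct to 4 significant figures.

No — it falls 22.57 m short of clearing the wall.

v_x = 28.55 cos 73.85° = 7.9413 m/s; v_y0 = 28.55 sin 73.85° = 27.423 m/s.
Time to reach the wall: t = 24.97 / 7.9413 = 3.1443 s.
Height at that point: y = 27.423×3.1443 − 4.900×3.1443² = 37.782 m.
That is 60.35 − 37.782 = 22.57 m below the top of the wall, so the flare does not clear it.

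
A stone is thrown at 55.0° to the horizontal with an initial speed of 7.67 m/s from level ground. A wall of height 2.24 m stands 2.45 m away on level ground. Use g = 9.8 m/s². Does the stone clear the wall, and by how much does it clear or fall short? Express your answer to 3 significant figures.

v_x = 7.67 cos 55.0° = 4.399 m/s; v_y0 = 7.67 sin 55.0° = 6.283 m/s.
Time to reach the wall: t = 2.45 / 4.399 = 0.5569 s.
Height at that point: y = 6.283×0.5569 − 4.900×0.5569² = 1.979 m.
That is 2.24 − 1.979 = 0.261 m below the top of the wall, so the stone does not clear it.

No — it falls 0.261 m short of clearing the wall.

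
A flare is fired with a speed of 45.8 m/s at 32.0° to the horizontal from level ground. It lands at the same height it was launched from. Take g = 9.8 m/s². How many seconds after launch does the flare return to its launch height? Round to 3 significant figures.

4.95 s

Vertical component: v_y = 45.8 sin 32.0° = 24.27 m/s.
For a projectile landing at launch height, time of flight is t = 2 v_y / g = 2 × 24.27 / 9.8 = 4.95 s.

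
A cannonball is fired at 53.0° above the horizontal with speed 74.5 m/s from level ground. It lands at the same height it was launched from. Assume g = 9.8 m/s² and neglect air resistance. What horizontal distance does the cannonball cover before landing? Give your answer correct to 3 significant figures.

For level ground, R = v₀² sin(2θ) / g.
sin(2 × 53.0°) = sin 106.0° = 0.9613.
R = (74.5)² × 0.9613 / 9.8 = 544 m.

544 m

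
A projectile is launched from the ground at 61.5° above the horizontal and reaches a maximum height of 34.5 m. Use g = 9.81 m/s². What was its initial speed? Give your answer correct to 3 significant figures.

At maximum height v_y = 0, so (v₀ sin θ)² = 2 g H.
v₀ sin 61.5° = √(2 × 9.81 × 34.5) = 26.02 m/s.
v₀ = 26.02 / sin 61.5° = 26.02 / 0.8788 = 29.6 m/s.

29.6 m/s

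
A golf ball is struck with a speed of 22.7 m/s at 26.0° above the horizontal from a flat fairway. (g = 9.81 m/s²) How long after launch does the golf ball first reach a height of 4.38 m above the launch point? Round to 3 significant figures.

v_y0 = 22.7 sin 26.0° = 9.951 m/s.
Set y = v_y0 t − ½ g t² = 4.38: 4.905 t² − 9.951 t + 4.38 = 0.
t = [9.951 ± √(99.02 − 85.94)] / 9.81 = (9.951 ± 3.617) / 9.81, giving t = 0.646 s or t = 1.38 s.
The golf ball is on the way up at the first time, so t = 0.646 s.

0.646 s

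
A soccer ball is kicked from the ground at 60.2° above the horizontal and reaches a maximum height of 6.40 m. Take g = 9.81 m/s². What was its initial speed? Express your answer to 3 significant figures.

12.9 m/s

At maximum height v_y = 0, so (v₀ sin θ)² = 2 g H.
v₀ sin 60.2° = √(2 × 9.81 × 6.40) = 11.21 m/s.
v₀ = 11.21 / sin 60.2° = 11.21 / 0.8678 = 12.9 m/s.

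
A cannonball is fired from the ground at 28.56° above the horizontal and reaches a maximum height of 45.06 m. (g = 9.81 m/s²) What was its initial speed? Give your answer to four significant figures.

62.19 m/s

At maximum height v_y = 0, so (v₀ sin θ)² = 2 g H.
v₀ sin 28.56° = √(2 × 9.81 × 45.06) = 29.733 m/s.
v₀ = 29.733 / sin 28.56° = 29.733 / 0.4781 = 62.19 m/s.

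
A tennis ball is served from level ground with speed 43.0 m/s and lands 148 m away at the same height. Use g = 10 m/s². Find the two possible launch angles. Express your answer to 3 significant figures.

Level-ground range: R = v₀² sin(2θ)/g ⇒ sin 2θ = R g / v₀² = 148×10/43.0² = 0.8004.
2θ = arcsin(0.8004) = 53.17° or 180° − 53.17° = 126.83°.
So θ = 26.6° or θ = 63.4°.

26.6° and 63.4°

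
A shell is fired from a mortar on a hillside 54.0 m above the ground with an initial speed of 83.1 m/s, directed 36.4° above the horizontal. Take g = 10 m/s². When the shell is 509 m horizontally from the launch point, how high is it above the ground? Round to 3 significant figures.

v_x = 83.1 cos 36.4° = 66.89 m/s, v_y0 = 83.1 sin 36.4° = 49.31 m/s.
Time to reach x = 509 m: t = x / v_x = 509 / 66.89 = 7.610 s.
y = 54.0 + v_y0 t − ½ g t² = 54.0 + 49.31×7.610 − 5.000×7.610² = 140 m.

140 m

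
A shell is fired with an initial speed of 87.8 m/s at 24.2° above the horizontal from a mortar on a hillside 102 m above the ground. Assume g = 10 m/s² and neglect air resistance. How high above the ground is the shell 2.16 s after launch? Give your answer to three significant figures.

v_y0 = 87.8 sin 24.2° = 35.99 m/s.
y(t) = 102 + v_y0 t − ½ g t² = 102 + 35.99×2.16 − ½×10×2.16² = 156 m.

156 m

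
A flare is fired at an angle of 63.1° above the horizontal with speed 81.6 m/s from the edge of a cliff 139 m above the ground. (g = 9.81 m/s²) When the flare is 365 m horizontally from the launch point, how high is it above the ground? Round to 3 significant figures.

379 m

v_x = 81.6 cos 63.1° = 36.92 m/s, v_y0 = 81.6 sin 63.1° = 72.77 m/s.
Time to reach x = 365 m: t = x / v_x = 365 / 36.92 = 9.886 s.
y = 139 + v_y0 t − ½ g t² = 139 + 72.77×9.886 − 4.905×9.886² = 379 m.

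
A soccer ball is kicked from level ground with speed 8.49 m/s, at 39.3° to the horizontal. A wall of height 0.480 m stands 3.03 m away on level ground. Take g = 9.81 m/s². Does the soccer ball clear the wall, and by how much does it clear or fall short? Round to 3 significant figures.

Yes — it clears the wall by 0.957 m.

v_x = 8.49 cos 39.3° = 6.570 m/s; v_y0 = 8.49 sin 39.3° = 5.377 m/s.
Time to reach the wall: t = 3.03 / 6.570 = 0.4612 s.
Height at that point: y = 5.377×0.4612 − 4.905×0.4612² = 1.437 m.
That is 1.437 − 0.480 = 0.957 m above the top of the wall, so the soccer ball clears it.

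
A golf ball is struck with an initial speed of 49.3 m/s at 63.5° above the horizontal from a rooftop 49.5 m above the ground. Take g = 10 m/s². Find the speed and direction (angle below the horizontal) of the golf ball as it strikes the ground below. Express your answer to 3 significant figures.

58.5 m/s at 67.9° below the horizontal

v_x = 49.3 cos 63.5° = 22.00 m/s (constant).
|v_y| at impact = √((44.12)² + 2×10×49.5) = 54.19 m/s.
Speed = √(22.00² + 54.19²) = 58.5 m/s; angle = arctan(54.19/22.00) = 67.9° below horizontal.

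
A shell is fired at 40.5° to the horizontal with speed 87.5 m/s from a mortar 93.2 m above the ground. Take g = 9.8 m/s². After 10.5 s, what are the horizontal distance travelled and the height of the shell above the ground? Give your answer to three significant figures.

x = 699 m, y = 150 m

v_x = 87.5 cos 40.5° = 66.54 m/s; v_y0 = 87.5 sin 40.5° = 56.83 m/s.
x = v_x t = 66.54 × 10.5 = 699 m.
y = 93.2 + v_y0 t − ½ g t² = 150 m.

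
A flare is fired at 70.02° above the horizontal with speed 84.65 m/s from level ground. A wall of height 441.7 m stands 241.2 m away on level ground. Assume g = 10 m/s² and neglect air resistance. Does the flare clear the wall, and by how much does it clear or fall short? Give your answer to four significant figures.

v_x = 84.65 cos 70.02° = 28.924 m/s; v_y0 = 84.65 sin 70.02° = 79.555 m/s.
Time to reach the wall: t = 241.2 / 28.924 = 8.3391 s.
Height at that point: y = 79.555×8.3391 − 5.000×8.3391² = 315.71 m.
That is 441.7 − 315.71 = 126.0 m below the top of the wall, so the flare does not clear it.

No — it falls 126.0 m short of clearing the wall.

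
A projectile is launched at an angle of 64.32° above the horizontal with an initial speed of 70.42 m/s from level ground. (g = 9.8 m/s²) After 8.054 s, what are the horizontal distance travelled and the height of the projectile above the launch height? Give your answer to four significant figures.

x = 245.8 m, y = 193.3 m

v_x = 70.42 cos 64.32° = 30.516 m/s; v_y0 = 70.42 sin 64.32° = 63.464 m/s.
x = v_x t = 30.516 × 8.054 = 245.8 m.
y = v_y0 t − ½ g t² = 63.464×8.054 − 4.900×8.054² = 193.3 m.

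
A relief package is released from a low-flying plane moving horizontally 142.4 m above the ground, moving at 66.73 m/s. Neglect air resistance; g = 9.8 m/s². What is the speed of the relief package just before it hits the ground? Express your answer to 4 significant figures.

85.11 m/s

Fall time: t = √(2 × 142.4 / 9.8) = 5.3908 s.
At impact: v_x = 66.73 m/s (unchanged), v_y = g t = 9.8 × 5.3908 = 52.830 m/s.
Speed = √(v_x² + v_y²) = √(4452.9 + 2791.0) = 85.11 m/s.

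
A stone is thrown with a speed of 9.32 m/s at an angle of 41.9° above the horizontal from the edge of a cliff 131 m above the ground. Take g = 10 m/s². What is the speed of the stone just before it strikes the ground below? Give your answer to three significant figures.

52.0 m/s

v_x = 9.32 cos 41.9° = 6.937 m/s is unchanged throughout.
For the vertical component, v_y² = v_y0² + 2 g h = (6.224)² + 2×10×131 = 2659, so |v_y| = 51.57 m/s.
Impact speed = √(v_x² + v_y²) = √(48.12 + 2659) = 52.0 m/s.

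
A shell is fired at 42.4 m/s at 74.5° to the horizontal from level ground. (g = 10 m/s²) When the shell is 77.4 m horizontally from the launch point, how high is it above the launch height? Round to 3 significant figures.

45.8 m

v_x = 42.4 cos 74.5° = 11.33 m/s, v_y0 = 42.4 sin 74.5° = 40.86 m/s.
Time to reach x = 77.4 m: t = x / v_x = 77.4 / 11.33 = 6.831 s.
y = v_y0 t − ½ g t² = 40.86×6.831 − 5.000×6.831² = 45.8 m.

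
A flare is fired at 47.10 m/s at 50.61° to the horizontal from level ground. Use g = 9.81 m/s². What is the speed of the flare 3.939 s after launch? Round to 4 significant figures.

29.97 m/s

v_x = 47.10 cos 50.61° = 29.889 m/s (constant).
v_y(t) = 47.10 sin 50.61° − g t = 36.401 − 9.81 × 3.939 = -2.2406 m/s.
Speed = √(v_x² + v_y²) = √(893.35 + 5.0203) = 29.97 m/s.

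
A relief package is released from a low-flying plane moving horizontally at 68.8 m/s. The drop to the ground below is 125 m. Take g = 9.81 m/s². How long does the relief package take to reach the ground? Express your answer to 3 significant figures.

5.05 s

The horizontal speed doesn't affect the fall. With v_y0 = 0, h = ½ g t².
t = √(2 × 125 / 9.81) = √25.48 = 5.05 s.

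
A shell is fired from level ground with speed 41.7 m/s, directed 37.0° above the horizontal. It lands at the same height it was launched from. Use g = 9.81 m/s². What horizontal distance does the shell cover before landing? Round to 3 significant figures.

For level ground, R = v₀² sin(2θ) / g.
sin(2 × 37.0°) = sin 74.00° = 0.9613.
R = (41.7)² × 0.9613 / 9.81 = 170 m.

170 m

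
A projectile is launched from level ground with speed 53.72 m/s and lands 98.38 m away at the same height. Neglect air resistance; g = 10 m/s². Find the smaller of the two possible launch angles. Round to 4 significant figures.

9.966°

Level-ground range: R = v₀² sin(2θ)/g ⇒ sin 2θ = R g / v₀² = 98.38×10/53.72² = 0.3409.
2θ = arcsin(0.3409) = 19.932° or 180° − 19.932° = 160.068°.
So θ = 9.966° or θ = 80.03°.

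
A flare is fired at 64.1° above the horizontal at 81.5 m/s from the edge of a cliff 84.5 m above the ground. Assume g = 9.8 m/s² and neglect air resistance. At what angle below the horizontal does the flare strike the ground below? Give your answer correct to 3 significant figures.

67.0°

v_x = 81.5 cos 64.1° = 35.60 m/s.
At impact |v_y| = √(v_y0² + 2 g h) = √(73.31² + 2×9.8×84.5) = 83.85 m/s.
Angle below horizontal = arctan(|v_y| / v_x) = arctan(83.85 / 35.60) = 67.0°.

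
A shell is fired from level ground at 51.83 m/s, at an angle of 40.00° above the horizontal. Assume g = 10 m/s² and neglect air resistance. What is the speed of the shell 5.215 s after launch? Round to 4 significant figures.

43.94 m/s

v_x = 51.83 cos 40.00° = 39.704 m/s (constant).
v_y(t) = 51.83 sin 40.00° − g t = 33.316 − 10 × 5.215 = -18.834 m/s.
Speed = √(v_x² + v_y²) = √(1576.4 + 354.72) = 43.94 m/s.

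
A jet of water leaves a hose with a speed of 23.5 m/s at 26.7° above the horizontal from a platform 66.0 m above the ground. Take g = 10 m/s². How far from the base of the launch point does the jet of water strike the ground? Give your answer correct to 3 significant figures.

Components: v_x = 23.5 cos 26.7° = 20.99 m/s, v_y = 23.5 sin 26.7° = 10.56 m/s.
Vertical: 0 = 66.0 + 10.56 t − ½(10) t² ⇒ 5.000 t² − 10.56 t − 66.0 = 0.
t = [10.56 + √(111.5 + 1320)] / 10.00 = 4.840 s.
Horizontal: R = v_x · t = 20.99 × 4.840 = 102 m.

102 m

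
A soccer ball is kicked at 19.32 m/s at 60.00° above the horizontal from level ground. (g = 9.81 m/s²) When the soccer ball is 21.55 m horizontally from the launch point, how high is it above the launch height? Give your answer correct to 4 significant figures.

12.92 m

v_x = 19.32 cos 60.00° = 9.6600 m/s, v_y0 = 19.32 sin 60.00° = 16.732 m/s.
Time to reach x = 21.55 m: t = x / v_x = 21.55 / 9.6600 = 2.2308 s.
y = v_y0 t − ½ g t² = 16.732×2.2308 − 4.905×2.2308² = 12.92 m.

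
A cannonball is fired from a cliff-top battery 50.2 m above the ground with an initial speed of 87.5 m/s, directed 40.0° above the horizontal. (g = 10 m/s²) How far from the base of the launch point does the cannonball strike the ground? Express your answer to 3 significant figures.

Components: v_x = 87.5 cos 40.0° = 67.03 m/s, v_y = 87.5 sin 40.0° = 56.24 m/s.
Vertical: 0 = 50.2 + 56.24 t − ½(10) t² ⇒ 5.000 t² − 56.24 t − 50.2 = 0.
t = [56.24 + √(3163 + 1004)] / 10.00 = 12.08 s.
Horizontal: R = v_x · t = 67.03 × 12.08 = 810 m.

810 m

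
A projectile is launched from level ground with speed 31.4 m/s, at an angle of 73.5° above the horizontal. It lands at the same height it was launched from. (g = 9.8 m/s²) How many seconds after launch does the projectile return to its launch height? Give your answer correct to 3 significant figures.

6.14 s

Vertical component: v_y = 31.4 sin 73.5° = 30.11 m/s.
For a projectile landing at launch height, time of flight is t = 2 v_y / g = 2 × 30.11 / 9.8 = 6.14 s.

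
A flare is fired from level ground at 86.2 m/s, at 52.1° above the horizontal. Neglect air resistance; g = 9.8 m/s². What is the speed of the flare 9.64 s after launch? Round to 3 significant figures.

v_x = 86.2 cos 52.1° = 52.95 m/s (constant).
v_y(t) = 86.2 sin 52.1° − g t = 68.02 − 9.8 × 9.64 = -26.45 m/s.
Speed = √(v_x² + v_y²) = √(2804 + 699.6) = 59.2 m/s.

59.2 m/s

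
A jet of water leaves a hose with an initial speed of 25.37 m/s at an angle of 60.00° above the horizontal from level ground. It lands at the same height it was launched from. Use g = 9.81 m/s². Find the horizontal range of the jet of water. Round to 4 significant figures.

For level ground, R = v₀² sin(2θ) / g.
sin(2 × 60.00°) = sin 120.00° = 0.8660.
R = (25.37)² × 0.8660 / 9.81 = 56.82 m.

56.82 m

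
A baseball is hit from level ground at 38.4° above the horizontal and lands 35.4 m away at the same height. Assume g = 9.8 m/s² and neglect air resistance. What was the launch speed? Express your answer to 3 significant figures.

On level ground, R = v₀² sin(2θ) / g, so v₀ = √(R g / sin 2θ).
sin(2 × 38.4°) = 0.9736.
v₀ = √(35.4 × 9.8 / 0.9736) = √356.3 = 18.9 m/s.

18.9 m/s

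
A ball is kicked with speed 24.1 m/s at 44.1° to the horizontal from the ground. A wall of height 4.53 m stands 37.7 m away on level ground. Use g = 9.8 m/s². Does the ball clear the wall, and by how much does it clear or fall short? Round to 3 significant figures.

v_x = 24.1 cos 44.1° = 17.31 m/s; v_y0 = 24.1 sin 44.1° = 16.77 m/s.
Time to reach the wall: t = 37.7 / 17.31 = 2.178 s.
Height at that point: y = 16.77×2.178 − 4.900×2.178² = 13.28 m.
That is 13.28 − 4.53 = 8.75 m above the top of the wall, so the ball clears it.

Yes — it clears the wall by 8.75 m.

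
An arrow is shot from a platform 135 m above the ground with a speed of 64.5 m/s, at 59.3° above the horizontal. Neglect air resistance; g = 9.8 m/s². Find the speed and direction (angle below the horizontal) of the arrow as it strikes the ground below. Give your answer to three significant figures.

82.5 m/s at 66.5° below the horizontal

v_x = 64.5 cos 59.3° = 32.93 m/s (constant).
|v_y| at impact = √((55.46)² + 2×9.8×135) = 75.64 m/s.
Speed = √(32.93² + 75.64²) = 82.5 m/s; angle = arctan(75.64/32.93) = 66.5° below horizontal.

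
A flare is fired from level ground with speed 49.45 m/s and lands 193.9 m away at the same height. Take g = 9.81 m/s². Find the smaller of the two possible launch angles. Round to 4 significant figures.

25.53°

Level-ground range: R = v₀² sin(2θ)/g ⇒ sin 2θ = R g / v₀² = 193.9×9.81/49.45² = 0.7779.
2θ = arcsin(0.7779) = 51.069° or 180° − 51.069° = 128.931°.
So θ = 25.53° or θ = 64.47°.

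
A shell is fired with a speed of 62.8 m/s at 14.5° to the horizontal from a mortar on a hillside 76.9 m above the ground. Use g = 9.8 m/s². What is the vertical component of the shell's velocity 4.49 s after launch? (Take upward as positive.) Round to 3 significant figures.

Initial vertical component: v_y0 = 62.8 sin 14.5° = 15.72 m/s.
v_y(t) = v_y0 − g t = 15.72 − 9.8 × 4.49 = -28.3 m/s.

-28.3 m/s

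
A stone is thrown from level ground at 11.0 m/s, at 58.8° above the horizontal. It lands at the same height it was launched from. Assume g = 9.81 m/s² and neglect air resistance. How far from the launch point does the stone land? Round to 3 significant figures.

10.9 m

Components: v_x = 11.0 cos 58.8° = 5.698 m/s, v_y = 11.0 sin 58.8° = 9.409 m/s.
Time of flight (same landing height): t = 2 v_y / g = 2 × 9.409 / 9.81 = 1.918 s.
Range: R = v_x · t = 5.698 × 1.918 = 10.9 m.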